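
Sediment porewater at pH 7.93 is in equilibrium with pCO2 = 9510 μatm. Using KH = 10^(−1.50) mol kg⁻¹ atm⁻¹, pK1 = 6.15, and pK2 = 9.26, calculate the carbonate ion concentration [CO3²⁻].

[CO3²⁻] = 0.848 mmol/kg

[CO2*] = KH · pCO2 = 10^(−1.50) × 9510×10^-6 = 3.007×10^-4 mol/kg
α₀ = 1/(1 + K1/[H⁺] + K1K2/[H⁺]²) = 1/(1 + 10^+1.78 + 10^+0.45) = 0.01561
DIC = [CO2*]/α₀ = 3.007×10^-4 / 0.01561 = 19.27 mmol/kg
[CO3²⁻] = α₂·DIC; α₂ = 0.04399, so [CO3²⁻] = 0.04399 × 19.27 = 0.848 mmol/kg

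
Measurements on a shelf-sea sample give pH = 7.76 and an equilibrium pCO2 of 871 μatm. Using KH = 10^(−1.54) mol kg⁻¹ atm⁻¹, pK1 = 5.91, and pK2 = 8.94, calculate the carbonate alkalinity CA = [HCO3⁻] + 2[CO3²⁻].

[CO2*] = KH · pCO2 = 10^(−1.54) × 871×10^-6 = 2.512×10^-5 mol/kg
α₀ = 1/(1 + K1/[H⁺] + K1K2/[H⁺]²) = 1/(1 + 10^+1.85 + 10^+0.67) = 0.01308
DIC = [CO2*]/α₀ = 2.512×10^-5 / 0.01308 = 1.921 mmol/kg
CA = (α₁ + 2α₂)·DIC = (0.9258 + 2×0.06116) × 1.921 = 2.01 mmol/kg

CA = 2.01 mmol/kg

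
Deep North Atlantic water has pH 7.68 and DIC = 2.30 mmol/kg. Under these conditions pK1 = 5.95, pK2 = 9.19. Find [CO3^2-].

[CO3²⁻] = 0.0677 mmol/kg

α₂ = 1 / (1 + [H⁺]/K2 + [H⁺]²/(K1K2)) = 1 / (1 + 10^+1.51 + 10^-0.22)
   = 1 / (1 + 32.359 + 0.60256) = 1/33.962 = 0.02944
[CO3²⁻] = α₂ × DIC = 0.02944 × 2.30 = 0.0677 mmol/kg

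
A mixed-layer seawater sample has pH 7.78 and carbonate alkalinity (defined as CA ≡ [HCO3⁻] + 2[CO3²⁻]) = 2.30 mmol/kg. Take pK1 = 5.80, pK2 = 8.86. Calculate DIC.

DIC = 2.16 mmol/kg

CA = [HCO3⁻] + 2[CO3²⁻] = (α₁ + 2α₂)·DIC
At pH 7.78: [H⁺]/K1 = 10^-1.98 = 0.010471, K2/[H⁺] = 10^-1.08 = 0.083176
α₁ = 1/(1 + 0.010471 + 0.083176) = 1/1.0936 = 0.9144; α₂ = α₁·K2/[H⁺] = 0.07605
α₁ + 2α₂ = 1.0665
DIC = CA / (α₁ + 2α₂) = 2.30 / 1.0665 = 2.16 mmol/kg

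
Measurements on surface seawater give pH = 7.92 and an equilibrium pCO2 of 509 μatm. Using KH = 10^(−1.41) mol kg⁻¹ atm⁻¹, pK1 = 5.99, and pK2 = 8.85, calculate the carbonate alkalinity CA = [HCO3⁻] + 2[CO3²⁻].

CA = 2.08 mmol/kg

[CO2*] = KH · pCO2 = 10^(−1.41) × 509×10^-6 = 1.980×10^-5 mol/kg
α₀ = 1/(1 + K1/[H⁺] + K1K2/[H⁺]²) = 1/(1 + 10^+1.93 + 10^+1.00) = 0.01040
DIC = [CO2*]/α₀ = 1.980×10^-5 / 0.01040 = 1.903 mmol/kg
CA = (α₁ + 2α₂)·DIC = (0.8856 + 2×0.1040) × 1.903 = 2.08 mmol/kg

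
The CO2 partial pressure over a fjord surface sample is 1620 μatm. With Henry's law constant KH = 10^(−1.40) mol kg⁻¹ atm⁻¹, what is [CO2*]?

KH = 10^(−1.40) = 3.981×10^-2 mol kg⁻¹ atm⁻¹
[CO2*] = KH · pCO2 = 3.981×10^-2 × 1620×10^-6 atm = 6.45×10^-5 mol/kg

[CO2*] = 64.5 μmol/kg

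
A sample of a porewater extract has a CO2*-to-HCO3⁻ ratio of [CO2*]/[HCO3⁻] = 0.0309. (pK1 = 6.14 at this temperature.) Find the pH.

pH = 7.65

From K1 = [H⁺][HCO3⁻]/[CO2*]:  pH = pK1 − log₁₀([CO2*]/[HCO3⁻])
log₁₀(0.0309) = -1.510
pH = 6.14 − (-1.510) = 7.65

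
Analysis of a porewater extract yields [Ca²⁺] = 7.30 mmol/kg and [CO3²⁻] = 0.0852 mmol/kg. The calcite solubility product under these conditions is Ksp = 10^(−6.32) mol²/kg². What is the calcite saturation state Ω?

Ω = 1.30

Ksp = 10^(−6.32) = 4.786×10^-7
Ω = [Ca²⁺][CO3²⁻]/Ksp = (7.30×10^-3)(0.0852×10^-3) / 4.786×10^-7 = 1.30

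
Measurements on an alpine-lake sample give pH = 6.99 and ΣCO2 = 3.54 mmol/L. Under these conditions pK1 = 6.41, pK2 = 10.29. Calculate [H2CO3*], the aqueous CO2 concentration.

[CO2*] = 0.737 mmol/L

α₀ = 1 / (1 + K1/[H⁺] + K1K2/[H⁺]²) = 1 / (1 + 10^+0.58 + 10^-2.72)
   = 1 / (1 + 3.8019 + 0.0019055) = 1/4.8038 = 0.2082
[CO2*] = α₀ × DIC = 0.2082 × 3.54 = 0.737 mmol/L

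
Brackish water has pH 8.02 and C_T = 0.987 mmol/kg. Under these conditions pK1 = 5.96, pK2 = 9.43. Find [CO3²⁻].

α₂ = 1 / (1 + [H⁺]/K2 + [H⁺]²/(K1K2)) = 1 / (1 + 10^+1.41 + 10^-0.65)
   = 1 / (1 + 25.704 + 0.22387) = 1/26.928 = 0.03714
[CO3²⁻] = α₂ × DIC = 0.03714 × 0.987 = 0.0367 mmol/kg

[CO3²⁻] = 0.0367 mmol/kg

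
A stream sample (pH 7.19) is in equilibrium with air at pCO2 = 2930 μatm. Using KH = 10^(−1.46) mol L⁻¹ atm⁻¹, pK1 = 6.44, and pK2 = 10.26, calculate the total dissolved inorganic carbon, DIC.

DIC = 0.673 mmol/L

[CO2*] = KH · pCO2 = 10^(−1.46) × 2930×10^-6 = 1.016×10^-4 mol/L
α₀ = 1/(1 + K1/[H⁺] + K1K2/[H⁺]²) = 1/(1 + 10^+0.75 + 10^-2.32) = 0.1509
DIC = [CO2*]/α₀ = 1.016×10^-4 / 0.1509 = 0.673 mmol/L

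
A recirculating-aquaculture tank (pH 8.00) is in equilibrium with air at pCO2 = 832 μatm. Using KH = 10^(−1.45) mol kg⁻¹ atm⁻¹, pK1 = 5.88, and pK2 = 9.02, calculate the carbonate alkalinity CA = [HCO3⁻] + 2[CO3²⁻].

[CO2*] = KH · pCO2 = 10^(−1.45) × 832×10^-6 = 2.952×10^-5 mol/kg
α₀ = 1/(1 + K1/[H⁺] + K1K2/[H⁺]²) = 1/(1 + 10^+2.12 + 10^+1.10) = 0.006877
DIC = [CO2*]/α₀ = 2.952×10^-5 / 0.006877 = 4.293 mmol/kg
CA = (α₁ + 2α₂)·DIC = (0.9065 + 2×0.08657) × 4.293 = 4.63 mmol/kg

CA = 4.63 mmol/kg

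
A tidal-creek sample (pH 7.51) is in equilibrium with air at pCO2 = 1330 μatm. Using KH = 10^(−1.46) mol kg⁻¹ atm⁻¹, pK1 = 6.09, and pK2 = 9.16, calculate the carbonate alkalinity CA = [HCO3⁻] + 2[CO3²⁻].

[CO2*] = KH · pCO2 = 10^(−1.46) × 1330×10^-6 = 4.612×10^-5 mol/kg
α₀ = 1/(1 + K1/[H⁺] + K1K2/[H⁺]²) = 1/(1 + 10^+1.42 + 10^-0.23) = 0.03585
DIC = [CO2*]/α₀ = 4.612×10^-5 / 0.03585 = 1.286 mmol/kg
CA = (α₁ + 2α₂)·DIC = (0.9430 + 2×0.02111) × 1.286 = 1.27 mmol/kg

CA = 1.27 mmol/kg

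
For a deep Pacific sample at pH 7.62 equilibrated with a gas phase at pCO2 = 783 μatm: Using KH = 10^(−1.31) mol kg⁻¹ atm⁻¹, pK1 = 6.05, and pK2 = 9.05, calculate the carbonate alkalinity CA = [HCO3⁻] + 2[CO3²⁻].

[CO2*] = KH · pCO2 = 10^(−1.31) × 783×10^-6 = 3.835×10^-5 mol/kg
α₀ = 1/(1 + K1/[H⁺] + K1K2/[H⁺]²) = 1/(1 + 10^+1.57 + 10^+0.14) = 0.02529
DIC = [CO2*]/α₀ = 3.835×10^-5 / 0.02529 = 1.516 mmol/kg
CA = (α₁ + 2α₂)·DIC = (0.9398 + 2×0.03492) × 1.516 = 1.53 mmol/kg

CA = 1.53 mmol/kg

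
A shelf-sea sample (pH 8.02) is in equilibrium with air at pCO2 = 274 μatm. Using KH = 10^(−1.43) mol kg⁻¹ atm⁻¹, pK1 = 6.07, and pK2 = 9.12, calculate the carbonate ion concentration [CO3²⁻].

[CO2*] = KH · pCO2 = 10^(−1.43) × 274×10^-6 = 1.018×10^-5 mol/kg
α₀ = 1/(1 + K1/[H⁺] + K1K2/[H⁺]²) = 1/(1 + 10^+1.95 + 10^+0.85) = 0.01029
DIC = [CO2*]/α₀ = 1.018×10^-5 / 0.01029 = 0.9895 mmol/kg
[CO3²⁻] = α₂·DIC; α₂ = 0.07283, so [CO3²⁻] = 0.07283 × 0.9895 = 0.0721 mmol/kg

[CO3²⁻] = 0.0721 mmol/kg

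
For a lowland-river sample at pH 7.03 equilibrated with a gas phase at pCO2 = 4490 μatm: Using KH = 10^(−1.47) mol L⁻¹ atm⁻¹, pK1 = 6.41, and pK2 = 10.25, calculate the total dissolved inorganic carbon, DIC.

[CO2*] = KH · pCO2 = 10^(−1.47) × 4490×10^-6 = 1.521×10^-4 mol/L
α₀ = 1/(1 + K1/[H⁺] + K1K2/[H⁺]²) = 1/(1 + 10^+0.62 + 10^-2.60) = 0.1934
DIC = [CO2*]/α₀ = 1.521×10^-4 / 0.1934 = 0.787 mmol/L

DIC = 0.787 mmol/L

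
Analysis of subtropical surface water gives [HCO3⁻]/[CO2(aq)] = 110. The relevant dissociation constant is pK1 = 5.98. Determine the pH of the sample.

From K1 = [H⁺][HCO3⁻]/[CO2(aq)]:  pH = pK1 + log₁₀([HCO3⁻]/[CO2(aq)])
log₁₀(110) = +2.041
pH = 5.98 + (+2.041) = 8.02

pH = 8.02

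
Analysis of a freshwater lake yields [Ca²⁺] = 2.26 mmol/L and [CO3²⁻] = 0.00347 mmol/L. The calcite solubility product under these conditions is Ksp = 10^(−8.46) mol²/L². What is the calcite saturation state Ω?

Ksp = 10^(−8.46) = 3.467×10^-9
Ω = [Ca²⁺][CO3²⁻]/Ksp = (2.26×10^-3)(0.00347×10^-3) / 3.467×10^-9 = 2.26

Ω = 2.26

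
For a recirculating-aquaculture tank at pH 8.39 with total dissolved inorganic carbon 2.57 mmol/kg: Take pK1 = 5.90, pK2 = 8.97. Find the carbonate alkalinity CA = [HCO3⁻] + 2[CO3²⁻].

CA = 3.10 mmol/kg

CA = [HCO3⁻] + 2[CO3²⁻] = (α₁ + 2α₂)·DIC
At pH 8.39: [H⁺]/K1 = 10^-2.49 = 0.0032359, K2/[H⁺] = 10^-0.58 = 0.26303
α₁ = 1/(1 + 0.0032359 + 0.26303) = 1/1.2663 = 0.7897; α₂ = α₁·K2/[H⁺] = 0.2077
α₁ + 2α₂ = 1.2052
CA = 1.2052 × 2.57 = 3.10 mmol/kg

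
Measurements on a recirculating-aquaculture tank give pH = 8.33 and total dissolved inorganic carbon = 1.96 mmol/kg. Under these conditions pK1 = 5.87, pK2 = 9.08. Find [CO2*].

[CO2*] = 5.75 μmol/kg

α₀ = 1 / (1 + K1/[H⁺] + K1K2/[H⁺]²) = 1 / (1 + 10^+2.46 + 10^+1.71)
   = 1 / (1 + 288.40 + 51.286) = 1/340.69 = 0.002935
[CO2*] = α₀ × DIC = 0.002935 × 1.96 = 0.00575 mmol/kg = 5.75 μmol/kg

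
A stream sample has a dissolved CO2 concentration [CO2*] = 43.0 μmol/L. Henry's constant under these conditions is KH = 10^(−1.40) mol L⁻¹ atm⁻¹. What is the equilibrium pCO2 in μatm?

pCO2 = 1080 μatm

KH = 10^(−1.40) = 3.981×10^-2 mol L⁻¹ atm⁻¹
pCO2 = [CO2*]/KH = 43.0×10^-6 / 3.981×10^-2 = 1.08×10^-3 atm = 1080 μatm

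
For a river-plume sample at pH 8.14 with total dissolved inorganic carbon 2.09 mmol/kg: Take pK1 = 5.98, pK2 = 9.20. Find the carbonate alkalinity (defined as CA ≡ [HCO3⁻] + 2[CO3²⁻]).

CA = [HCO3⁻] + 2[CO3²⁻] = (α₁ + 2α₂)·DIC
At pH 8.14: [H⁺]/K1 = 10^-2.16 = 0.0069183, K2/[H⁺] = 10^-1.06 = 0.087096
α₁ = 1/(1 + 0.0069183 + 0.087096) = 1/1.0940 = 0.9141; α₂ = α₁·K2/[H⁺] = 0.07961
α₁ + 2α₂ = 1.0733
CA = 1.0733 × 2.09 = 2.24 mmol/kg

CA = 2.24 mmol/kg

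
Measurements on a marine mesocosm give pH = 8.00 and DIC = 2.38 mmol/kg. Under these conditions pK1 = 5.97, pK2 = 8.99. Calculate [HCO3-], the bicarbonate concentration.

α₁ = 1 / (1 + [H⁺]/K1 + K2/[H⁺]) = 1 / (1 + 10^-2.03 + 10^-0.99)
   = 1 / (1 + 0.0093325 + 0.10233) = 1/1.1117 = 0.8996
[HCO3⁻] = α₁ × DIC = 0.8996 × 2.38 = 2.14 mmol/kg

[HCO3⁻] = 2.14 mmol/kg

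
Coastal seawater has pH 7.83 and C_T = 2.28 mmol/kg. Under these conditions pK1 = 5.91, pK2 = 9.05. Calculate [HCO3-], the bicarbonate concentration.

α₁ = 1 / (1 + [H⁺]/K1 + K2/[H⁺]) = 1 / (1 + 10^-1.92 + 10^-1.22)
   = 1 / (1 + 0.012023 + 0.060256) = 1/1.0723 = 0.9326
[HCO3⁻] = α₁ × DIC = 0.9326 × 2.28 = 2.13 mmol/kg

[HCO3⁻] = 2.13 mmol/kg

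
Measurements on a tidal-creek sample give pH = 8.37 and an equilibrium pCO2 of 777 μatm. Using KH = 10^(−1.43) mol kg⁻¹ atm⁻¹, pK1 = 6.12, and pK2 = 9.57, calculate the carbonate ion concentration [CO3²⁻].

[CO2*] = KH · pCO2 = 10^(−1.43) × 777×10^-6 = 2.887×10^-5 mol/kg
α₀ = 1/(1 + K1/[H⁺] + K1K2/[H⁺]²) = 1/(1 + 10^+2.25 + 10^+1.05) = 0.005262
DIC = [CO2*]/α₀ = 2.887×10^-5 / 0.005262 = 5.486 mmol/kg
[CO3²⁻] = α₂·DIC; α₂ = 0.05904, so [CO3²⁻] = 0.05904 × 5.486 = 0.324 mmol/kg

[CO3²⁻] = 0.324 mmol/kg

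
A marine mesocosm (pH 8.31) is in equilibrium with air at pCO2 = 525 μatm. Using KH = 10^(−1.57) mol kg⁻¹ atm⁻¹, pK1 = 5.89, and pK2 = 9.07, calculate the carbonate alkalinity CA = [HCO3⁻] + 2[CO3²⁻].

[CO2*] = KH · pCO2 = 10^(−1.57) × 525×10^-6 = 1.413×10^-5 mol/kg
α₀ = 1/(1 + K1/[H⁺] + K1K2/[H⁺]²) = 1/(1 + 10^+2.42 + 10^+1.66) = 0.003229
DIC = [CO2*]/α₀ = 1.413×10^-5 / 0.003229 = 4.377 mmol/kg
CA = (α₁ + 2α₂)·DIC = (0.8492 + 2×0.1476) × 4.377 = 5.01 mmol/kg

CA = 5.01 mmol/kg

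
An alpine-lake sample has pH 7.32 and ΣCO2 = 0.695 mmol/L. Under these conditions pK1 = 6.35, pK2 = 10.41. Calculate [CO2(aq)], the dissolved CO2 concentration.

[CO2*] = 0.0672 mmol/L

α₀ = 1 / (1 + K1/[H⁺] + K1K2/[H⁺]²) = 1 / (1 + 10^+0.97 + 10^-2.12)
   = 1 / (1 + 9.3325 + 0.0075858) = 1/10.340 = 0.09671
[CO2*] = α₀ × DIC = 0.09671 × 0.695 = 0.0672 mmol/L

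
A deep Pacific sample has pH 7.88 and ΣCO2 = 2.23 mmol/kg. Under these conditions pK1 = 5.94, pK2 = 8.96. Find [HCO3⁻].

[HCO3⁻] = 2.04 mmol/kg

α₁ = 1 / (1 + [H⁺]/K1 + K2/[H⁺]) = 1 / (1 + 10^-1.94 + 10^-1.08)
   = 1 / (1 + 0.011482 + 0.083176) = 1/1.0947 = 0.9135
[HCO3⁻] = α₁ × DIC = 0.9135 × 2.23 = 2.04 mmol/kg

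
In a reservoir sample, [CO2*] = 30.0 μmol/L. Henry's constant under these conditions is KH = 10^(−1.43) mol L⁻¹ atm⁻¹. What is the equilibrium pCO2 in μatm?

pCO2 = 807 μatm

KH = 10^(−1.43) = 3.715×10^-2 mol L⁻¹ atm⁻¹
pCO2 = [CO2*]/KH = 30.0×10^-6 / 3.715×10^-2 = 8.07×10^-4 atm = 807 μatm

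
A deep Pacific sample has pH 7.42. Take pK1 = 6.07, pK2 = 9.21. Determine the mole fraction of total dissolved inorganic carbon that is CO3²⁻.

α₂ = 0.0153

α₂ = 1 / (1 + [H⁺]/K2 + [H⁺]²/(K1K2)) = 1 / (1 + 10^+1.79 + 10^+0.44)
   = 1 / (1 + 61.660 + 2.7542) = 1/65.414 = 0.01529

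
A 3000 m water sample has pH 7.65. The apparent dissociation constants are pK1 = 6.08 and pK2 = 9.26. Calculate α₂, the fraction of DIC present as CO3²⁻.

α₂ = 1 / (1 + [H⁺]/K2 + [H⁺]²/(K1K2)) = 1 / (1 + 10^+1.61 + 10^+0.04)
   = 1 / (1 + 40.738 + 1.0965) = 1/42.835 = 0.02335

α₂ = 0.0233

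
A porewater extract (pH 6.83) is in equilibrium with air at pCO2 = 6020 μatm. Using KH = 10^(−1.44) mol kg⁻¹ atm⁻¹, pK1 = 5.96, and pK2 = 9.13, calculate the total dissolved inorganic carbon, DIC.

[CO2*] = KH · pCO2 = 10^(−1.44) × 6020×10^-6 = 2.186×10^-4 mol/kg
α₀ = 1/(1 + K1/[H⁺] + K1K2/[H⁺]²) = 1/(1 + 10^+0.87 + 10^-1.43) = 0.1183
DIC = [CO2*]/α₀ = 2.186×10^-4 / 0.1183 = 1.85 mmol/kg

DIC = 1.85 mmol/kg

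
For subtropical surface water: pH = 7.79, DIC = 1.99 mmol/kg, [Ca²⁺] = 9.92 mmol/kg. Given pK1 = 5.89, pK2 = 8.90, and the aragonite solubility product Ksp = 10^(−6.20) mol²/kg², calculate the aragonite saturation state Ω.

Ω = 2.23

α₂ = 1 / (1 + [H⁺]/K2 + [H⁺]²/(K1K2)) = 1 / (1 + 10^+1.11 + 10^-0.79)
   = 1 / (1 + 12.882 + 0.16218) = 1/14.045 = 0.07120
[CO3²⁻] = α₂ × DIC = 0.07120 × 1.99 = 0.1417 mmol/kg
Ksp = 10^(−6.20) = 6.310×10^-7
Ω = [Ca²⁺][CO3²⁻]/Ksp = (9.92×10^-3)(1.417×10^-4) / 6.310×10^-7 = 2.23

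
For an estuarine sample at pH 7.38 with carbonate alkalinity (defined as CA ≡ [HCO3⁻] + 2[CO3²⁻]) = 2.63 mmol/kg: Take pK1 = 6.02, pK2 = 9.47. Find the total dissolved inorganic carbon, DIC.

DIC = 2.72 mmol/kg

CA = [HCO3⁻] + 2[CO3²⁻] = (α₁ + 2α₂)·DIC
At pH 7.38: [H⁺]/K1 = 10^-1.36 = 0.043652, K2/[H⁺] = 10^-2.09 = 0.0081283
α₁ = 1/(1 + 0.043652 + 0.0081283) = 1/1.0518 = 0.9508; α₂ = α₁·K2/[H⁺] = 0.007728
α₁ + 2α₂ = 0.9662
DIC = CA / (α₁ + 2α₂) = 2.63 / 0.9662 = 2.72 mmol/kg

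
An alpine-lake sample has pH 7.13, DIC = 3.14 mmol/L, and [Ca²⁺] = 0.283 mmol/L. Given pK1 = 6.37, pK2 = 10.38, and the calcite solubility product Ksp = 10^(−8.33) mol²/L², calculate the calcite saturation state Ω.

α₂ = 1 / (1 + [H⁺]/K2 + [H⁺]²/(K1K2)) = 1 / (1 + 10^+3.25 + 10^+2.49)
   = 1 / (1 + 1778.3 + 309.03) = 1/2088.3 = 0.0004789
[CO3²⁻] = α₂ × DIC = 0.0004789 × 3.14 = 0.001504 mmol/L = 1.504 μmol/L
Ksp = 10^(−8.33) = 4.677×10^-9
Ω = [Ca²⁺][CO3²⁻]/Ksp = (0.283×10^-3)(1.504×10^-6) / 4.677×10^-9 = 0.0910

Ω = 0.0910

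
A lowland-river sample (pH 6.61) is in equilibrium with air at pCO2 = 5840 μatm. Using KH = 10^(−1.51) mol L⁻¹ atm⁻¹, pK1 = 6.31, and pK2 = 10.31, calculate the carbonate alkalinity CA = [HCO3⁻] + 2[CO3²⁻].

CA = 0.360 mmol/L

[CO2*] = KH · pCO2 = 10^(−1.51) × 5840×10^-6 = 1.805×10^-4 mol/L
α₀ = 1/(1 + K1/[H⁺] + K1K2/[H⁺]²) = 1/(1 + 10^+0.30 + 10^-3.40) = 0.3338
DIC = [CO2*]/α₀ = 1.805×10^-4 / 0.3338 = 0.5406 mmol/L
CA = (α₁ + 2α₂)·DIC = (0.6661 + 2×0.0001329) × 0.5406 = 0.360 mmol/L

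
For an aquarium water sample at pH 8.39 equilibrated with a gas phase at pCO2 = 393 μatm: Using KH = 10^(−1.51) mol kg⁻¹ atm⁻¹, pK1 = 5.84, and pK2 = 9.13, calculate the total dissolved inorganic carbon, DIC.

[CO2*] = KH · pCO2 = 10^(−1.51) × 393×10^-6 = 1.214×10^-5 mol/kg
α₀ = 1/(1 + K1/[H⁺] + K1K2/[H⁺]²) = 1/(1 + 10^+2.55 + 10^+1.81) = 0.002379
DIC = [CO2*]/α₀ = 1.214×10^-5 / 0.002379 = 5.11 mmol/kg

DIC = 5.11 mmol/kg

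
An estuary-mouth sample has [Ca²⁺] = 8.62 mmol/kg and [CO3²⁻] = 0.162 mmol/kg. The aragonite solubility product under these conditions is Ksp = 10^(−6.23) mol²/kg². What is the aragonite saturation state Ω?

Ω = 2.37

Ksp = 10^(−6.23) = 5.888×10^-7
Ω = [Ca²⁺][CO3²⁻]/Ksp = (8.62×10^-3)(0.162×10^-3) / 5.888×10^-7 = 2.37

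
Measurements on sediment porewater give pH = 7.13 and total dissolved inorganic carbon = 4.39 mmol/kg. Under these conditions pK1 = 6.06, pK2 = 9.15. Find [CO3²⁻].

α₂ = 1 / (1 + [H⁺]/K2 + [H⁺]²/(K1K2)) = 1 / (1 + 10^+2.02 + 10^+0.95)
   = 1 / (1 + 104.71 + 8.9125) = 1/114.63 = 0.008724
[CO3²⁻] = α₂ × DIC = 0.008724 × 4.39 = 0.0383 mmol/kg

[CO3²⁻] = 0.0383 mmol/kg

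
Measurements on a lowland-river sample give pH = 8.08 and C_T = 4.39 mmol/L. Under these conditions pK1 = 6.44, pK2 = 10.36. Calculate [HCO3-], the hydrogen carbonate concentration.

[HCO3⁻] = 4.27 mmol/L

α₁ = 1 / (1 + [H⁺]/K1 + K2/[H⁺]) = 1 / (1 + 10^-1.64 + 10^-2.28)
   = 1 / (1 + 0.022909 + 0.0052481) = 1/1.0282 = 0.9726
[HCO3⁻] = α₁ × DIC = 0.9726 × 4.39 = 4.27 mmol/L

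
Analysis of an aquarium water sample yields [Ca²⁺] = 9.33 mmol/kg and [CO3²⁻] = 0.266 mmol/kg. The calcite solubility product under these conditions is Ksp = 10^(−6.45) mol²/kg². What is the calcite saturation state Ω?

Ω = 6.99

Ksp = 10^(−6.45) = 3.548×10^-7
Ω = [Ca²⁺][CO3²⁻]/Ksp = (9.33×10^-3)(0.266×10^-3) / 3.548×10^-7 = 6.99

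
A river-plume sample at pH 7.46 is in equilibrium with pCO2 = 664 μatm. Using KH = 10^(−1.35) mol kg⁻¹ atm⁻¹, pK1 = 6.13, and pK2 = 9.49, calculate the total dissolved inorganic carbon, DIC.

DIC = 0.670 mmol/kg

[CO2*] = KH · pCO2 = 10^(−1.35) × 664×10^-6 = 2.966×10^-5 mol/kg
α₀ = 1/(1 + K1/[H⁺] + K1K2/[H⁺]²) = 1/(1 + 10^+1.33 + 10^-0.70) = 0.04429
DIC = [CO2*]/α₀ = 2.966×10^-5 / 0.04429 = 0.670 mmol/kg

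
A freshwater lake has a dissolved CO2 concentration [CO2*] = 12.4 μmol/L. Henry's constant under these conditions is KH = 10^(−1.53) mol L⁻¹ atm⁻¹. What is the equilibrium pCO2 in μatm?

pCO2 = 420 μatm

KH = 10^(−1.53) = 2.951×10^-2 mol L⁻¹ atm⁻¹
pCO2 = [CO2*]/KH = 12.4×10^-6 / 2.951×10^-2 = 4.20×10^-4 atm = 420 μatm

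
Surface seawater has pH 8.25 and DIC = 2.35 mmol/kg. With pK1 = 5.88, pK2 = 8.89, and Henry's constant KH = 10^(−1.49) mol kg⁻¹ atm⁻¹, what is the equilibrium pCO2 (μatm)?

α₀ = 1 / (1 + K1/[H⁺] + K1K2/[H⁺]²) = 1 / (1 + 10^+2.37 + 10^+1.73)
   = 1 / (1 + 234.42 + 53.703) = 1/289.13 = 0.003459
[CO2*] = α₀ × DIC = 0.003459 × 2.35 = 0.008128 mmol/kg = 8.128 μmol/kg
pCO2 = [CO2*]/KH = 8.128×10^-6 / 3.236×10^-2 = 251 μatm

pCO2 = 251 μatm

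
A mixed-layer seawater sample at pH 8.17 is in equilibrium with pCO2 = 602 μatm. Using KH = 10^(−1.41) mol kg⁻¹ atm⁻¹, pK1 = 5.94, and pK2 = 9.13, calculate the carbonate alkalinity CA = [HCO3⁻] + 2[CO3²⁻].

CA = 4.85 mmol/kg

[CO2*] = KH · pCO2 = 10^(−1.41) × 602×10^-6 = 2.342×10^-5 mol/kg
α₀ = 1/(1 + K1/[H⁺] + K1K2/[H⁺]²) = 1/(1 + 10^+2.23 + 10^+1.27) = 0.005279
DIC = [CO2*]/α₀ = 2.342×10^-5 / 0.005279 = 4.437 mmol/kg
CA = (α₁ + 2α₂)·DIC = (0.8964 + 2×0.09829) × 4.437 = 4.85 mmol/kg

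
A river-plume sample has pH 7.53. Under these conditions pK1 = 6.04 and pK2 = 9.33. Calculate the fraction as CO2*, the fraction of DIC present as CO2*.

α₀ = 0.0309

α₀ = 1 / (1 + K1/[H⁺] + K1K2/[H⁺]²) = 1 / (1 + 10^+1.49 + 10^-0.31)
   = 1 / (1 + 30.903 + 0.48978) = 1/32.393 = 0.03087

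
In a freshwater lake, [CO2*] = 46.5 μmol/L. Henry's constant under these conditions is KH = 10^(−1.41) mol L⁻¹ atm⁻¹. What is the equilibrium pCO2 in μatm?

KH = 10^(−1.41) = 3.890×10^-2 mol L⁻¹ atm⁻¹
pCO2 = [CO2*]/KH = 46.5×10^-6 / 3.890×10^-2 = 1.20×10^-3 atm = 1200 μatm

pCO2 = 1200 μatm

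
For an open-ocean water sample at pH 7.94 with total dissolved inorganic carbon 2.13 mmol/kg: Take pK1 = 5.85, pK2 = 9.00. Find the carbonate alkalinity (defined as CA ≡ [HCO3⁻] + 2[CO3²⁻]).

CA = 2.28 mmol/kg

CA = [HCO3⁻] + 2[CO3²⁻] = (α₁ + 2α₂)·DIC
At pH 7.94: [H⁺]/K1 = 10^-2.09 = 0.0081283, K2/[H⁺] = 10^-1.06 = 0.087096
α₁ = 1/(1 + 0.0081283 + 0.087096) = 1/1.0952 = 0.9131; α₂ = α₁·K2/[H⁺] = 0.07952
α₁ + 2α₂ = 1.0721
CA = 1.0721 × 2.13 = 2.28 mmol/kg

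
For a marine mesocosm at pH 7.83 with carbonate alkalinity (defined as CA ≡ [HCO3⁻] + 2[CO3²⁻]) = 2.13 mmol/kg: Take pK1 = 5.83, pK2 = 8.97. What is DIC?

CA = [HCO3⁻] + 2[CO3²⁻] = (α₁ + 2α₂)·DIC
At pH 7.83: [H⁺]/K1 = 10^-2.00 = 0.010000, K2/[H⁺] = 10^-1.14 = 0.072444
α₁ = 1/(1 + 0.010000 + 0.072444) = 1/1.0824 = 0.9238; α₂ = α₁·K2/[H⁺] = 0.06693
α₁ + 2α₂ = 1.0577
DIC = CA / (α₁ + 2α₂) = 2.13 / 1.0577 = 2.01 mmol/kg

DIC = 2.01 mmol/kg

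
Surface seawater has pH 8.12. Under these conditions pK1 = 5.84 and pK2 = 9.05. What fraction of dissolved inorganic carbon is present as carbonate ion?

α₂ = 1 / (1 + [H⁺]/K2 + [H⁺]²/(K1K2)) = 1 / (1 + 10^+0.93 + 10^-1.35)
   = 1 / (1 + 8.5114 + 0.044668) = 1/9.5560 = 0.1046

α₂ = 0.105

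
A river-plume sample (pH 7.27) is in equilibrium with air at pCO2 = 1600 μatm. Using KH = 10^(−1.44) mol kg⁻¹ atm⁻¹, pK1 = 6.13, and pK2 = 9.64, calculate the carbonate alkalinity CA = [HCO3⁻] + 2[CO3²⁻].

[CO2*] = KH · pCO2 = 10^(−1.44) × 1600×10^-6 = 5.809×10^-5 mol/kg
α₀ = 1/(1 + K1/[H⁺] + K1K2/[H⁺]²) = 1/(1 + 10^+1.14 + 10^-1.23) = 0.06728
DIC = [CO2*]/α₀ = 5.809×10^-5 / 0.06728 = 0.8634 mmol/kg
CA = (α₁ + 2α₂)·DIC = (0.9288 + 2×0.003962) × 0.8634 = 0.809 mmol/kg

CA = 0.809 mmol/kg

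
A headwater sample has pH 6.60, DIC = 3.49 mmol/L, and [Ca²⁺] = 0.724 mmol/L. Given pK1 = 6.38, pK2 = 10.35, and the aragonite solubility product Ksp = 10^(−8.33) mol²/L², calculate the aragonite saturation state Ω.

Ω = 0.0599

α₂ = 1 / (1 + [H⁺]/K2 + [H⁺]²/(K1K2)) = 1 / (1 + 10^+3.75 + 10^+3.53)
   = 1 / (1 + 5623.4 + 3388.4) = 1/9012.9 = 0.0001110
[CO3²⁻] = α₂ × DIC = 0.0001110 × 3.49 = 0.0003872 mmol/L = 0.3872 μmol/L
Ksp = 10^(−8.33) = 4.677×10^-9
Ω = [Ca²⁺][CO3²⁻]/Ksp = (0.724×10^-3)(3.872×10^-7) / 4.677×10^-9 = 0.0599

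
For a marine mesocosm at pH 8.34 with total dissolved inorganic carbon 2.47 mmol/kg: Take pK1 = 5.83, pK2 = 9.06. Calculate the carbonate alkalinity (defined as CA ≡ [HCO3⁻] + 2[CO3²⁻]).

CA = [HCO3⁻] + 2[CO3²⁻] = (α₁ + 2α₂)·DIC
At pH 8.34: [H⁺]/K1 = 10^-2.51 = 0.0030903, K2/[H⁺] = 10^-0.72 = 0.19055
α₁ = 1/(1 + 0.0030903 + 0.19055) = 1/1.1936 = 0.8378; α₂ = α₁·K2/[H⁺] = 0.1596
α₁ + 2α₂ = 1.1570
CA = 1.1570 × 2.47 = 2.86 mmol/kg

CA = 2.86 mmol/kg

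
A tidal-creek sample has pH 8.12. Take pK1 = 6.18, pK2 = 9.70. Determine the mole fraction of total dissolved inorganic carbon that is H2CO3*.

α₀ = 1 / (1 + K1/[H⁺] + K1K2/[H⁺]²) = 1 / (1 + 10^+1.94 + 10^+0.36)
   = 1 / (1 + 87.096 + 2.2909) = 1/90.387 = 0.01106

α₀ = 0.0111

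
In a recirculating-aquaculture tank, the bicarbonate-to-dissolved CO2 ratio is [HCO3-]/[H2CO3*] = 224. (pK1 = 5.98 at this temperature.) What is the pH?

pH = 8.33

From K1 = [H⁺][HCO3-]/[H2CO3*]:  pH = pK1 + log₁₀([HCO3-]/[H2CO3*])
log₁₀(224) = +2.350
pH = 5.98 + (+2.350) = 8.33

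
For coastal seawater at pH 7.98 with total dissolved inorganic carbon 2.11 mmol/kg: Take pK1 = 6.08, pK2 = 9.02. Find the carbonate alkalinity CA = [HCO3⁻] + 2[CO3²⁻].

CA = 2.26 mmol/kg

CA = [HCO3⁻] + 2[CO3²⁻] = (α₁ + 2α₂)·DIC
At pH 7.98: [H⁺]/K1 = 10^-1.90 = 0.012589, K2/[H⁺] = 10^-1.04 = 0.091201
α₁ = 1/(1 + 0.012589 + 0.091201) = 1/1.1038 = 0.9060; α₂ = α₁·K2/[H⁺] = 0.08263
α₁ + 2α₂ = 1.0712
CA = 1.0712 × 2.11 = 2.26 mmol/kg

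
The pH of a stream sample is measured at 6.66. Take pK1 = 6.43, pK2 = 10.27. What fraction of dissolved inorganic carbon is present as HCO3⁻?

α₁ = 1 / (1 + [H⁺]/K1 + K2/[H⁺]) = 1 / (1 + 10^-0.23 + 10^-3.61)
   = 1 / (1 + 0.58884 + 0.00024547) = 1/1.5891 = 0.6293

α₁ = 0.629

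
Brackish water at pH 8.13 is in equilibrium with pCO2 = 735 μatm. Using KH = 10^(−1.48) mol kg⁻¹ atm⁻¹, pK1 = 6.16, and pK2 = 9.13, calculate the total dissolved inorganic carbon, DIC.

[CO2*] = KH · pCO2 = 10^(−1.48) × 735×10^-6 = 2.434×10^-5 mol/kg
α₀ = 1/(1 + K1/[H⁺] + K1K2/[H⁺]²) = 1/(1 + 10^+1.97 + 10^+0.97) = 0.009647
DIC = [CO2*]/α₀ = 2.434×10^-5 / 0.009647 = 2.52 mmol/kg

DIC = 2.52 mmol/kg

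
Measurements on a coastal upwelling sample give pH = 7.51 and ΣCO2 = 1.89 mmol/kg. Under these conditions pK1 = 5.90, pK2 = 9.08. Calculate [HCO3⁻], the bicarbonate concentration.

α₁ = 1 / (1 + [H⁺]/K1 + K2/[H⁺]) = 1 / (1 + 10^-1.61 + 10^-1.57)
   = 1 / (1 + 0.024547 + 0.026915) = 1/1.0515 = 0.9511
[HCO3⁻] = α₁ × DIC = 0.9511 × 1.89 = 1.80 mmol/kg

[HCO3⁻] = 1.80 mmol/kg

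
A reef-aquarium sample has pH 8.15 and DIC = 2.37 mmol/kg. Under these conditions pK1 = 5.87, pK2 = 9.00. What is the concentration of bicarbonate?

[HCO3⁻] = 2.07 mmol/kg

α₁ = 1 / (1 + [H⁺]/K1 + K2/[H⁺]) = 1 / (1 + 10^-2.28 + 10^-0.85)
   = 1 / (1 + 0.0052481 + 0.14125) = 1/1.1465 = 0.8722
[HCO3⁻] = α₁ × DIC = 0.8722 × 2.37 = 2.07 mmol/kg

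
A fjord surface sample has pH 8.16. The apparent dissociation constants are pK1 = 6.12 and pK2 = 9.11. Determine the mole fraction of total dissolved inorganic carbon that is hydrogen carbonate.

α₁ = 1 / (1 + [H⁺]/K1 + K2/[H⁺]) = 1 / (1 + 10^-2.04 + 10^-0.95)
   = 1 / (1 + 0.0091201 + 0.11220) = 1/1.1213 = 0.8918

α₁ = 0.892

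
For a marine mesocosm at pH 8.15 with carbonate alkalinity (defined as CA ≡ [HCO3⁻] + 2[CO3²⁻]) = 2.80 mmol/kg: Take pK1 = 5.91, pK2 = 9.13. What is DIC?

DIC = 2.57 mmol/kg

CA = [HCO3⁻] + 2[CO3²⁻] = (α₁ + 2α₂)·DIC
At pH 8.15: [H⁺]/K1 = 10^-2.24 = 0.0057544, K2/[H⁺] = 10^-0.98 = 0.10471
α₁ = 1/(1 + 0.0057544 + 0.10471) = 1/1.1105 = 0.9005; α₂ = α₁·K2/[H⁺] = 0.09430
α₁ + 2α₂ = 1.0891
DIC = CA / (α₁ + 2α₂) = 2.80 / 1.0891 = 2.57 mmol/kg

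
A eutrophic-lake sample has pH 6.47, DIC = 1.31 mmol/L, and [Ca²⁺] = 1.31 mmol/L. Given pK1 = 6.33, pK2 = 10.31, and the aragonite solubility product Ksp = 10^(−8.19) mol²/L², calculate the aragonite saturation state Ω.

Ω = 0.0223

α₂ = 1 / (1 + [H⁺]/K2 + [H⁺]²/(K1K2)) = 1 / (1 + 10^+3.84 + 10^+3.70)
   = 1 / (1 + 6918.3 + 5011.9) = 1/1.1931×10^4 = 8.381×10^-5
[CO3²⁻] = α₂ × DIC = 8.381×10^-5 × 1.31 = 0.0001098 mmol/L = 0.1098 μmol/L
Ksp = 10^(−8.19) = 6.457×10^-9
Ω = [Ca²⁺][CO3²⁻]/Ksp = (1.31×10^-3)(1.098×10^-7) / 6.457×10^-9 = 0.0223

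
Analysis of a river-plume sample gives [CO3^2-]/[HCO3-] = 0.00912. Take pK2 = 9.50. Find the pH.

From K2 = [H⁺][CO3^2-]/[HCO3-]:  pH = pK2 + log₁₀([CO3^2-]/[HCO3-])
log₁₀(0.00912) = -2.040
pH = 9.50 + (-2.040) = 7.46

pH = 7.46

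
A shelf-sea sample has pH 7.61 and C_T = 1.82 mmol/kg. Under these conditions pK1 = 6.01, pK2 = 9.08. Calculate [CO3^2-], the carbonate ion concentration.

α₂ = 1 / (1 + [H⁺]/K2 + [H⁺]²/(K1K2)) = 1 / (1 + 10^+1.47 + 10^-0.13)
   = 1 / (1 + 29.512 + 0.74131) = 1/31.253 = 0.03200
[CO3²⁻] = α₂ × DIC = 0.03200 × 1.82 = 0.0582 mmol/kg

[CO3²⁻] = 0.0582 mmol/kg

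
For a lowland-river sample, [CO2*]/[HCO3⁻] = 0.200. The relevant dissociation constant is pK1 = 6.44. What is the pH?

pH = 7.14

From K1 = [H⁺][HCO3⁻]/[CO2*]:  pH = pK1 − log₁₀([CO2*]/[HCO3⁻])
log₁₀(0.200) = -0.699
pH = 6.44 − (-0.699) = 7.14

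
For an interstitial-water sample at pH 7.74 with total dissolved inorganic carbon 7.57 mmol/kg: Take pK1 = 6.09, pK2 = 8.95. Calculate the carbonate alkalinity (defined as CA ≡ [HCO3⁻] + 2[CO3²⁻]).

CA = 7.84 mmol/kg

CA = [HCO3⁻] + 2[CO3²⁻] = (α₁ + 2α₂)·DIC
At pH 7.74: [H⁺]/K1 = 10^-1.65 = 0.022387, K2/[H⁺] = 10^-1.21 = 0.061660
α₁ = 1/(1 + 0.022387 + 0.061660) = 1/1.0840 = 0.9225; α₂ = α₁·K2/[H⁺] = 0.05688
α₁ + 2α₂ = 1.0362
CA = 1.0362 × 7.57 = 7.84 mmol/kg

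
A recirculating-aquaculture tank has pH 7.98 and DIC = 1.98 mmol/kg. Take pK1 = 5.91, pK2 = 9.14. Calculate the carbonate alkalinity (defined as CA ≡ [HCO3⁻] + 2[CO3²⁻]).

CA = [HCO3⁻] + 2[CO3²⁻] = (α₁ + 2α₂)·DIC
At pH 7.98: [H⁺]/K1 = 10^-2.07 = 0.0085114, K2/[H⁺] = 10^-1.16 = 0.069183
α₁ = 1/(1 + 0.0085114 + 0.069183) = 1/1.0777 = 0.9279; α₂ = α₁·K2/[H⁺] = 0.06420
α₁ + 2α₂ = 1.0563
CA = 1.0563 × 1.98 = 2.09 mmol/kg

CA = 2.09 mmol/kg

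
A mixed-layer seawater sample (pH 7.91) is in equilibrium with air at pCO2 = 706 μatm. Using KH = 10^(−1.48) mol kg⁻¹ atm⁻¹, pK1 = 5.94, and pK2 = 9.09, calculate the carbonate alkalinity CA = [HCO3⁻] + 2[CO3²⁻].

CA = 2.47 mmol/kg

[CO2*] = KH · pCO2 = 10^(−1.48) × 706×10^-6 = 2.338×10^-5 mol/kg
α₀ = 1/(1 + K1/[H⁺] + K1K2/[H⁺]²) = 1/(1 + 10^+1.97 + 10^+0.79) = 0.009951
DIC = [CO2*]/α₀ = 2.338×10^-5 / 0.009951 = 2.349 mmol/kg
CA = (α₁ + 2α₂)·DIC = (0.9287 + 2×0.06136) × 2.349 = 2.47 mmol/kg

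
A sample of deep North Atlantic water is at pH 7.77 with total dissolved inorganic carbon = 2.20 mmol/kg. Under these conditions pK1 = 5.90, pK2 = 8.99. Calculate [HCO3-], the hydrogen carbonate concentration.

[HCO3⁻] = 2.05 mmol/kg

α₁ = 1 / (1 + [H⁺]/K1 + K2/[H⁺]) = 1 / (1 + 10^-1.87 + 10^-1.22)
   = 1 / (1 + 0.013490 + 0.060256) = 1/1.0737 = 0.9313
[HCO3⁻] = α₁ × DIC = 0.9313 × 2.20 = 2.05 mmol/kg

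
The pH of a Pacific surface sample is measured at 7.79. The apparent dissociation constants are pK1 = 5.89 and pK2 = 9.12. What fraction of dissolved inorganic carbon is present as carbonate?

α₂ = 0.0442

α₂ = 1 / (1 + [H⁺]/K2 + [H⁺]²/(K1K2)) = 1 / (1 + 10^+1.33 + 10^-0.57)
   = 1 / (1 + 21.380 + 0.26915) = 1/22.649 = 0.04415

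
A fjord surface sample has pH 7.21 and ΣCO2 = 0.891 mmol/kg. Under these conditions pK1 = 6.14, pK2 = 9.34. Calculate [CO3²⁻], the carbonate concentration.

α₂ = 1 / (1 + [H⁺]/K2 + [H⁺]²/(K1K2)) = 1 / (1 + 10^+2.13 + 10^+1.06)
   = 1 / (1 + 134.90 + 11.482) = 1/147.38 = 0.006785
[CO3²⁻] = α₂ × DIC = 0.006785 × 0.891 = 0.00605 mmol/kg = 6.05 μmol/kg

[CO3²⁻] = 6.05 μmol/kg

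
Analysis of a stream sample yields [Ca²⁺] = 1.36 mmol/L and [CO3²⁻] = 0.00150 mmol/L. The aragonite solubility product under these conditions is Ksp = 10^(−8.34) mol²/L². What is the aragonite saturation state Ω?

Ksp = 10^(−8.34) = 4.571×10^-9
Ω = [Ca²⁺][CO3²⁻]/Ksp = (1.36×10^-3)(0.00150×10^-3) / 4.571×10^-9 = 0.446

Ω = 0.446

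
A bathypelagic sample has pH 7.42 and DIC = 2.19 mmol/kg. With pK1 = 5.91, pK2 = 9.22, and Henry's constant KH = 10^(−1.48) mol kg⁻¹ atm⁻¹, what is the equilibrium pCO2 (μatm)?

α₀ = 1 / (1 + K1/[H⁺] + K1K2/[H⁺]²) = 1 / (1 + 10^+1.51 + 10^-0.29)
   = 1 / (1 + 32.359 + 0.51286) = 1/33.872 = 0.02952
[CO2*] = α₀ × DIC = 0.02952 × 2.19 = 0.06465 mmol/kg
pCO2 = [CO2*]/KH = 6.465×10^-5 / 3.311×10^-2 = 1950 μatm

pCO2 = 1950 μatm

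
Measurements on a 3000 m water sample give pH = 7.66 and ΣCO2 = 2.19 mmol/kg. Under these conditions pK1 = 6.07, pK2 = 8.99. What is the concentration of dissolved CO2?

α₀ = 1 / (1 + K1/[H⁺] + K1K2/[H⁺]²) = 1 / (1 + 10^+1.59 + 10^+0.26)
   = 1 / (1 + 38.905 + 1.8197) = 1/41.724 = 0.02397
[CO2*] = α₀ × DIC = 0.02397 × 2.19 = 0.0525 mmol/kg

[CO2*] = 0.0525 mmol/kg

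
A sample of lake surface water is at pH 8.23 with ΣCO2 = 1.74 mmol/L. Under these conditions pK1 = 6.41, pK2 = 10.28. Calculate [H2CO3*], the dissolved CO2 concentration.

α₀ = 1 / (1 + K1/[H⁺] + K1K2/[H⁺]²) = 1 / (1 + 10^+1.82 + 10^-0.23)
   = 1 / (1 + 66.069 + 0.58884) = 1/67.658 = 0.01478
[CO2*] = α₀ × DIC = 0.01478 × 1.74 = 0.0257 mmol/L

[CO2*] = 0.0257 mmol/L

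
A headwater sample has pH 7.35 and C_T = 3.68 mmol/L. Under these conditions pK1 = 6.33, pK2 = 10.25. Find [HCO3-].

[HCO3⁻] = 3.36 mmol/L

α₁ = 1 / (1 + [H⁺]/K1 + K2/[H⁺]) = 1 / (1 + 10^-1.02 + 10^-2.90)
   = 1 / (1 + 0.095499 + 0.0012589) = 1/1.0968 = 0.9118
[HCO3⁻] = α₁ × DIC = 0.9118 × 3.68 = 3.36 mmol/L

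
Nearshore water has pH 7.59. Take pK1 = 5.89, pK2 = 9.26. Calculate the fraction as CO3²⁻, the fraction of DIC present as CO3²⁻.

α₂ = 1 / (1 + [H⁺]/K2 + [H⁺]²/(K1K2)) = 1 / (1 + 10^+1.67 + 10^-0.03)
   = 1 / (1 + 46.774 + 0.93325) = 1/48.707 = 0.02053

α₂ = 0.0205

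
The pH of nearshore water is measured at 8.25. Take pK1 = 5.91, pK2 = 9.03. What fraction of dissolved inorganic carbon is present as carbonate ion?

α₂ = 1 / (1 + [H⁺]/K2 + [H⁺]²/(K1K2)) = 1 / (1 + 10^+0.78 + 10^-1.56)
   = 1 / (1 + 6.0256 + 0.027542) = 1/7.0531 = 0.1418

α₂ = 0.142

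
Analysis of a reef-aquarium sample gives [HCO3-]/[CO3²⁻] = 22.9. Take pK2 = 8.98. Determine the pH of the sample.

pH = 7.62

From K2 = [H⁺][CO3²⁻]/[HCO3-]:  pH = pK2 − log₁₀([HCO3-]/[CO3²⁻])
log₁₀(22.9) = +1.360
pH = 8.98 − (+1.360) = 7.62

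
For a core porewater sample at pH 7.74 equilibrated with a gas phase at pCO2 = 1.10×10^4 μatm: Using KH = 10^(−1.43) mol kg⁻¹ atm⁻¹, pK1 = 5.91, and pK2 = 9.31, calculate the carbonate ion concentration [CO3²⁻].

[CO2*] = KH · pCO2 = 10^(−1.43) × 1.10×10^4×10^-6 = 4.087×10^-4 mol/kg
α₀ = 1/(1 + K1/[H⁺] + K1K2/[H⁺]²) = 1/(1 + 10^+1.83 + 10^+0.26) = 0.01420
DIC = [CO2*]/α₀ = 4.087×10^-4 / 0.01420 = 28.78 mmol/kg
[CO3²⁻] = α₂·DIC; α₂ = 0.02584, so [CO3²⁻] = 0.02584 × 28.78 = 0.744 mmol/kg

[CO3²⁻] = 0.744 mmol/kg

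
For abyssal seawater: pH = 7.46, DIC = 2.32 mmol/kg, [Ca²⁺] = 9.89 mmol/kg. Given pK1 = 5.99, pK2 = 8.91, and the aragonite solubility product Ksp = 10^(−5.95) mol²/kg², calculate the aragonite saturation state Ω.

α₂ = 1 / (1 + [H⁺]/K2 + [H⁺]²/(K1K2)) = 1 / (1 + 10^+1.45 + 10^-0.02)
   = 1 / (1 + 28.184 + 0.95499) = 1/30.139 = 0.03318
[CO3²⁻] = α₂ × DIC = 0.03318 × 2.32 = 0.07698 mmol/kg
Ksp = 10^(−5.95) = 1.122×10^-6
Ω = [Ca²⁺][CO3²⁻]/Ksp = (9.89×10^-3)(7.698×10^-5) / 1.122×10^-6 = 0.679

Ω = 0.679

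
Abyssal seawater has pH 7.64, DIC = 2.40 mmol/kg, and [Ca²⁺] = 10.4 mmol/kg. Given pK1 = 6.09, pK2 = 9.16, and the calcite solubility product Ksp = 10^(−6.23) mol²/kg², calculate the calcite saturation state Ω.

Ω = 1.21

α₂ = 1 / (1 + [H⁺]/K2 + [H⁺]²/(K1K2)) = 1 / (1 + 10^+1.52 + 10^-0.03)
   = 1 / (1 + 33.113 + 0.93325) = 1/35.046 = 0.02853
[CO3²⁻] = α₂ × DIC = 0.02853 × 2.40 = 0.06848 mmol/kg
Ksp = 10^(−6.23) = 5.888×10^-7
Ω = [Ca²⁺][CO3²⁻]/Ksp = (10.4×10^-3)(6.848×10^-5) / 5.888×10^-7 = 1.21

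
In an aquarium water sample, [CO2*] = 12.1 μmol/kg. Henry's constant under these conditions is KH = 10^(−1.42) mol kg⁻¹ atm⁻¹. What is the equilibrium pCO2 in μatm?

KH = 10^(−1.42) = 3.802×10^-2 mol kg⁻¹ atm⁻¹
pCO2 = [CO2*]/KH = 12.1×10^-6 / 3.802×10^-2 = 3.18×10^-4 atm = 318 μatm

pCO2 = 318 μatm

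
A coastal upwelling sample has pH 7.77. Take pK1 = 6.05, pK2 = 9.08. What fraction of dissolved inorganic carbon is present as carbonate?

α₂ = 1 / (1 + [H⁺]/K2 + [H⁺]²/(K1K2)) = 1 / (1 + 10^+1.31 + 10^-0.41)
   = 1 / (1 + 20.417 + 0.38905) = 1/21.806 = 0.04586

α₂ = 0.0459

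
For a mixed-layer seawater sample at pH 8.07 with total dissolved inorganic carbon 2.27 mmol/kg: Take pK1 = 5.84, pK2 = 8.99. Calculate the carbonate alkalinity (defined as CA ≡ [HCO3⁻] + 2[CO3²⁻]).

CA = 2.50 mmol/kg

CA = [HCO3⁻] + 2[CO3²⁻] = (α₁ + 2α₂)·DIC
At pH 8.07: [H⁺]/K1 = 10^-2.23 = 0.0058884, K2/[H⁺] = 10^-0.92 = 0.12023
α₁ = 1/(1 + 0.0058884 + 0.12023) = 1/1.1261 = 0.8880; α₂ = α₁·K2/[H⁺] = 0.1068
α₁ + 2α₂ = 1.1015
CA = 1.1015 × 2.27 = 2.50 mmol/kg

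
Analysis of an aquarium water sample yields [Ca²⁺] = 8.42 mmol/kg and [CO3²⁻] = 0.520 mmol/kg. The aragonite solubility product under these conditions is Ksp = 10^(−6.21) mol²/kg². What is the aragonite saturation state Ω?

Ksp = 10^(−6.21) = 6.166×10^-7
Ω = [Ca²⁺][CO3²⁻]/Ksp = (8.42×10^-3)(0.520×10^-3) / 6.166×10^-7 = 7.10

Ω = 7.10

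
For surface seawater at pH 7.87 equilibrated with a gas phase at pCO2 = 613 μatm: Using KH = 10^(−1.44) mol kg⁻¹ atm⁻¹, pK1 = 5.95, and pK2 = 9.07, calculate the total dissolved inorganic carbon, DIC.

DIC = 1.99 mmol/kg

[CO2*] = KH · pCO2 = 10^(−1.44) × 613×10^-6 = 2.226×10^-5 mol/kg
α₀ = 1/(1 + K1/[H⁺] + K1K2/[H⁺]²) = 1/(1 + 10^+1.92 + 10^+0.72) = 0.01118
DIC = [CO2*]/α₀ = 2.226×10^-5 / 0.01118 = 1.99 mmol/kg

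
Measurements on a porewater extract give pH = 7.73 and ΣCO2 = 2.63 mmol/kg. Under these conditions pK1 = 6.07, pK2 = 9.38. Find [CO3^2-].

[CO3²⁻] = 0.0564 mmol/kg

α₂ = 1 / (1 + [H⁺]/K2 + [H⁺]²/(K1K2)) = 1 / (1 + 10^+1.65 + 10^-0.01)
   = 1 / (1 + 44.668 + 0.97724) = 1/46.646 = 0.02144
[CO3²⁻] = α₂ × DIC = 0.02144 × 2.63 = 0.0564 mmol/kg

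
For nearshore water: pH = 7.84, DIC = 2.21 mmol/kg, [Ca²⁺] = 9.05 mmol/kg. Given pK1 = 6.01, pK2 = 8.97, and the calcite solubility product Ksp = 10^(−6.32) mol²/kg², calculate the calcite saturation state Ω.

α₂ = 1 / (1 + [H⁺]/K2 + [H⁺]²/(K1K2)) = 1 / (1 + 10^+1.13 + 10^-0.70)
   = 1 / (1 + 13.490 + 0.19953) = 1/14.689 = 0.06808
[CO3²⁻] = α₂ × DIC = 0.06808 × 2.21 = 0.1505 mmol/kg
Ksp = 10^(−6.32) = 4.786×10^-7
Ω = [Ca²⁺][CO3²⁻]/Ksp = (9.05×10^-3)(1.505×10^-4) / 4.786×10^-7 = 2.84

Ω = 2.84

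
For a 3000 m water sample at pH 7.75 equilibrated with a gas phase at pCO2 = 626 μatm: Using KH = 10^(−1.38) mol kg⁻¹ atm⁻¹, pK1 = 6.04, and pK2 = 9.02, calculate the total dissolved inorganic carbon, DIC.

DIC = 1.44 mmol/kg

[CO2*] = KH · pCO2 = 10^(−1.38) × 626×10^-6 = 2.610×10^-5 mol/kg
α₀ = 1/(1 + K1/[H⁺] + K1K2/[H⁺]²) = 1/(1 + 10^+1.71 + 10^+0.44) = 0.01817
DIC = [CO2*]/α₀ = 2.610×10^-5 / 0.01817 = 1.44 mmol/kg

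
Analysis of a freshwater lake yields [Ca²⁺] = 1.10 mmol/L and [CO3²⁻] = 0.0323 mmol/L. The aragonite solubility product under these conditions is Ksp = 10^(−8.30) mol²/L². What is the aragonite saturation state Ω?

Ω = 7.09

Ksp = 10^(−8.30) = 5.012×10^-9
Ω = [Ca²⁺][CO3²⁻]/Ksp = (1.10×10^-3)(0.0323×10^-3) / 5.012×10^-9 = 7.09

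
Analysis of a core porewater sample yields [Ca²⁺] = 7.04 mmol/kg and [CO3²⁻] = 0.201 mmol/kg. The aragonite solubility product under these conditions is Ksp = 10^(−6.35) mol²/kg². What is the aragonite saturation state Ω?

Ω = 3.17

Ksp = 10^(−6.35) = 4.467×10^-7
Ω = [Ca²⁺][CO3²⁻]/Ksp = (7.04×10^-3)(0.201×10^-3) / 4.467×10^-7 = 3.17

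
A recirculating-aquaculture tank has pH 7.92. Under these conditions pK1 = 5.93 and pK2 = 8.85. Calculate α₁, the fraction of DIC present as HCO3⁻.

α₁ = 1 / (1 + [H⁺]/K1 + K2/[H⁺]) = 1 / (1 + 10^-1.99 + 10^-0.93)
   = 1 / (1 + 0.010233 + 0.11749) = 1/1.1277 = 0.8867

α₁ = 0.887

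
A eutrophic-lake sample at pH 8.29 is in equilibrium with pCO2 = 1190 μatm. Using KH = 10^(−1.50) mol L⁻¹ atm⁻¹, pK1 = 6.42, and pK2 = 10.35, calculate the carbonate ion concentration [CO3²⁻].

[CO2*] = KH · pCO2 = 10^(−1.50) × 1190×10^-6 = 3.763×10^-5 mol/L
α₀ = 1/(1 + K1/[H⁺] + K1K2/[H⁺]²) = 1/(1 + 10^+1.87 + 10^-0.19) = 0.01320
DIC = [CO2*]/α₀ = 3.763×10^-5 / 0.01320 = 2.852 mmol/L
[CO3²⁻] = α₂·DIC; α₂ = 0.008520, so [CO3²⁻] = 0.008520 × 2.852 = 0.0243 mmol/L

[CO3²⁻] = 0.0243 mmol/L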